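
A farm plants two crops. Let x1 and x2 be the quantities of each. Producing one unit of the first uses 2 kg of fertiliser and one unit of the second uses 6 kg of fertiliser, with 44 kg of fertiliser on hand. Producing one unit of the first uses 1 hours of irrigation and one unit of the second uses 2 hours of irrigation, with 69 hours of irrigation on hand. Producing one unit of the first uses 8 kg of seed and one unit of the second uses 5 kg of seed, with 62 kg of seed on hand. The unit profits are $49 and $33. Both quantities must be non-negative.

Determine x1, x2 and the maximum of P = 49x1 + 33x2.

Extreme points and P = 49x1 + 33x2:
  (0, 0) → P = 0
  (0, 22/3) → P = 242
  (31/4, 0) → P = 1519/4
  (4, 6) → P = 394

At the optimal vertex, 2x1 + 6x2 = 44 and 8x1 + 5x2 = 62.
Solving simultaneously gives x1 = 4, x2 = 6.

x1 = 4, x2 = 6, maximum P = 394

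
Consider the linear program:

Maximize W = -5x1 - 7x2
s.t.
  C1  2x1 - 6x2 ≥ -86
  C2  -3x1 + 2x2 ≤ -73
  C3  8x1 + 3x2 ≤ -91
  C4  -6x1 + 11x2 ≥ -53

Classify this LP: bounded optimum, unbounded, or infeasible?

infeasible

The boundaries 2x1 - 6x2 = -86 and -3x1 + 2x2 = -73 meet at (305/7, 202/7), but that point violates 8x1 + 3x2 ≤ -91. Every candidate vertex is excluded by some other constraint, so the feasible region is empty.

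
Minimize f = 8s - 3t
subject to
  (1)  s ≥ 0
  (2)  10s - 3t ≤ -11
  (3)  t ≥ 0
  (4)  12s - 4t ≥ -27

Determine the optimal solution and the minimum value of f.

s = 37/4, t = 69/2, minimum f = -59/2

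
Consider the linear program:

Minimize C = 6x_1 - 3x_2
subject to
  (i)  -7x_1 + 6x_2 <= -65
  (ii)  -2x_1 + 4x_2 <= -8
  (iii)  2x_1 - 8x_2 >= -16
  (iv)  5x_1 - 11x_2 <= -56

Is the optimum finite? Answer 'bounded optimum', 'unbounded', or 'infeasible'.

The boundaries -7x_1 + 6x_2 = -65 and -2x_1 + 4x_2 = -8 meet at (53/4, 37/8), but that point violates 5x_1 - 11x_2 ≤ -56. Every candidate vertex is excluded by some other constraint, so the feasible region is empty.

infeasible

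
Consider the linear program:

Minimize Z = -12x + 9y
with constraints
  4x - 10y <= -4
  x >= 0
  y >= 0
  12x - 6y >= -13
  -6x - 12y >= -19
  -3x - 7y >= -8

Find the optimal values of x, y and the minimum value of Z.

x = 26/29, y = 22/29, minimum Z = -114/29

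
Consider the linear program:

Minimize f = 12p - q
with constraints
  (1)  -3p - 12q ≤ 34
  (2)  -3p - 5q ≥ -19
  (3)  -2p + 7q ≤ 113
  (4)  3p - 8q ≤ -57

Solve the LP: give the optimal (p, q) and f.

Extreme points and f = 12p - q:
  (-1594/45, 271/45) → f = -19399/45
  (-239/15, 23/20) → f = -3847/20
  (-432/31, 377/31) → f = -5561/31
  (-133/39, 76/13) → f = -608/13

At the optimal vertex, -3p - 12q = 34 and -2p + 7q = 113.
Solving simultaneously gives p = -1594/45, q = 271/45.

p = -1594/45, q = 271/45, minimum f = -19399/45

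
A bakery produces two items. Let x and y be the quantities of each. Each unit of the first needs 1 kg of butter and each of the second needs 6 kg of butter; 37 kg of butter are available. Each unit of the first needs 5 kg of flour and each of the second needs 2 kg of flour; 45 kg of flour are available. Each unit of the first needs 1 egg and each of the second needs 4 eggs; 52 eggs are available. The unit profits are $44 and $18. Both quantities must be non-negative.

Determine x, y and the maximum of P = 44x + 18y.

Corner points and P = 44x + 18y:
  (0, 0) → P = 0
  (0, 37/6) → P = 111
  (9, 0) → P = 396
  (7, 5) → P = 398

x = 7, y = 5, maximum P = 398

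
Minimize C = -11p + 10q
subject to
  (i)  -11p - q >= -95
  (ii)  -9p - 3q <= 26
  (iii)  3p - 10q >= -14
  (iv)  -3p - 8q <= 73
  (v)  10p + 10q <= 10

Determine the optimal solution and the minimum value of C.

p = 49/5, q = -64/5, minimum C = -1179/5

Extreme points and C = -11p + 10q:
  (49/5, -64/5) → C = -1179/5
  (47/5, -42/5) → C = -937/5
  (-302/99, 16/33) → C = 3802/99
  (11/63, -193/21) → C = -5911/63
  (-4/13, 17/13) → C = 214/13

The binding constraints are -11p - q = -95 and -3p - 8q = 73.
Solving simultaneously gives p = 49/5, q = -64/5.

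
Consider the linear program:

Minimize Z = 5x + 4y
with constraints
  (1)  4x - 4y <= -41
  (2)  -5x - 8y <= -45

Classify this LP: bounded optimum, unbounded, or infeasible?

unbounded

From the feasible point (-37/13, 385/52), moving in the direction (-8, 5) keeps every constraint satisfied while Z decreases without bound.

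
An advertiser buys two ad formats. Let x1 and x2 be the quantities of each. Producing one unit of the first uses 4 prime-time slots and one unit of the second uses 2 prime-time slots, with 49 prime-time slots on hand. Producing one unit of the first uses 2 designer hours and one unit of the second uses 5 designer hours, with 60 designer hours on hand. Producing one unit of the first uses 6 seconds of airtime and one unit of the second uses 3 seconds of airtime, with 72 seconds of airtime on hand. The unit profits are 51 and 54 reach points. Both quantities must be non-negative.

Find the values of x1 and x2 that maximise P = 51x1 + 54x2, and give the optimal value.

x1 = 15/2, x2 = 9, maximum P = 1737/2

Vertices and P = 51x1 + 54x2:
  (0, 0) → P = 0
  (0, 12) → P = 648
  (12, 0) → P = 612
  (15/2, 9) → P = 1737/2

The binding constraints are 2x1 + 5x2 = 60 and 6x1 + 3x2 = 72.
Solving simultaneously gives x1 = 15/2, x2 = 9.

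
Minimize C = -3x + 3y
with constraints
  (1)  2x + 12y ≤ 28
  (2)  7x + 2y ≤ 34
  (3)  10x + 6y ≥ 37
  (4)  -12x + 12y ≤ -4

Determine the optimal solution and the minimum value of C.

Feasible corners and C = -3x + 3y:
  (22/5, 8/5) → C = -42/5
  (23/9, 103/54) → C = -35/18
  (65/11, -81/22) → C = -633/22

The binding constraints are 7x + 2y = 34 and 10x + 6y = 37.
Solving simultaneously gives x = 65/11, y = -81/22.

x = 65/11, y = -81/22, minimum C = -633/22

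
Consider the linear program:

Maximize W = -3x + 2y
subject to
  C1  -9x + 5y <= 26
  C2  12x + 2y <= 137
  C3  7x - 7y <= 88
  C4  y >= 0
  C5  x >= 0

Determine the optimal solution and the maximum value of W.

x = 211/26, y = 515/26, maximum W = 397/26

Corner points and W = -3x + 2y:
  (211/26, 515/26) → W = 397/26
  (0, 26/5) → W = 52/5
  (137/12, 0) → W = -137/4
  (0, 0) → W = 0

The optimum lies where -9x + 5y = 26 and 12x + 2y = 137.
Solving simultaneously gives x = 211/26, y = 515/26.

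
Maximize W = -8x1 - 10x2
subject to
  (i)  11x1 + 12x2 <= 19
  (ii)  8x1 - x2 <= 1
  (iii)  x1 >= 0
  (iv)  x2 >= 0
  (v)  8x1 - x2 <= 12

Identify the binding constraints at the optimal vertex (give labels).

(iii) and (iv)

Corner points and W = -8x1 - 10x2:
  (31/107, 141/107) → W = -1658/107
  (0, 19/12) → W = -95/6
  (1/8, 0) → W = -1
  (0, 0) → W = 0

The maximum is at (0, 0). Substituting into each constraint, equality holds for (iii) and (iv); the remaining constraints have slack.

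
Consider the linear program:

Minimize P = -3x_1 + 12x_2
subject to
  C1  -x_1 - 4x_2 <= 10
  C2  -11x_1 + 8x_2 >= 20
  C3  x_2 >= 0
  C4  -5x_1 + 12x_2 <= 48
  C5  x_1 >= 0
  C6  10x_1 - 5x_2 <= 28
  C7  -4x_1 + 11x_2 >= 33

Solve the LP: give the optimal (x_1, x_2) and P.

Extreme points and P = -3x_1 + 12x_2:
  (36/23, 107/23) → P = 1176/23
  (44/89, 283/89) → P = 3264/89
  (0, 4) → P = 48
  (0, 3) → P = 36

At the optimal vertex, x_1 = 0 and -4x_1 + 11x_2 = 33.
Solving simultaneously gives x_1 = 0, x_2 = 3.

x_1 = 0, x_2 = 3, minimum P = 36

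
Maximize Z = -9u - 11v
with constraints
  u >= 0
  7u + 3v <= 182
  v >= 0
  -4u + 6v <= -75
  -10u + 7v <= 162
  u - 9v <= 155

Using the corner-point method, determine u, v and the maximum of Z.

Extreme points and Z = -9u - 11v:
  (26, 0) → Z = -234
  (439/18, 203/54) → Z = -7043/27
  (75/4, 0) → Z = -675/4

u = 75/4, v = 0, maximum Z = -675/4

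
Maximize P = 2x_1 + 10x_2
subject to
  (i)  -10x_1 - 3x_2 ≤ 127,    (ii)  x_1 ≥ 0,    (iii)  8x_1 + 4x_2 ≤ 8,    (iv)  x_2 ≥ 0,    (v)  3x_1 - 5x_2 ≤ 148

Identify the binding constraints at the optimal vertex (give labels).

(ii) and (iii)

Feasible corners and P = 2x_1 + 10x_2:
  (0, 2) → P = 20
  (0, 0) → P = 0
  (1, 0) → P = 2

The maximum is at (0, 2). Substituting into each constraint, equality holds for (ii) and (iii); the remaining constraints have slack.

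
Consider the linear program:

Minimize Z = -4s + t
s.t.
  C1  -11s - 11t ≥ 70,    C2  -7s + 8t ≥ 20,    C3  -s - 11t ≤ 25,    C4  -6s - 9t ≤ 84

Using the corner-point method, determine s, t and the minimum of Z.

Feasible corners and Z = -4s + t:
  (-52/11, -18/11) → Z = 190/11
  (-84/17, -31/17) → Z = 305/17
  (-233/19, -22/19) → Z = 910/19
The feasible region is unbounded (it extends along (-1, 1), (-3, 2)), but Z strictly increases along every unbounded feasible direction, so there is no improving ray and the minimum is attained at a vertex.

At the optimal vertex, -11s - 11t = 70 and -7s + 8t = 20.
Solving simultaneously gives s = -52/11, t = -18/11.

s = -52/11, t = -18/11, minimum Z = 190/11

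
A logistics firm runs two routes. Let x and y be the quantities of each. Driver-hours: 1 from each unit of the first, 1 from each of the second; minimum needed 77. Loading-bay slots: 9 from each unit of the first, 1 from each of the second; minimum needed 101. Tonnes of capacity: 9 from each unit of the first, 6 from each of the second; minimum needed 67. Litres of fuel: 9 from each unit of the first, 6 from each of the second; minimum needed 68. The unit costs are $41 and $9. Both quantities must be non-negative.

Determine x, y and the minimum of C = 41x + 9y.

Extreme points and C = 41x + 9y:
  (0, 101) → C = 909
  (77, 0) → C = 3157
  (3, 74) → C = 789
The feasible region is unbounded (it extends along (0, 1), (1, 0)), but C strictly increases along every unbounded feasible direction, so there is no improving ray and the minimum is attained at a vertex.

The optimum lies where x + y = 77 and 9x + y = 101.
Solving simultaneously gives x = 3, y = 74.

x = 3, y = 74, minimum C = 789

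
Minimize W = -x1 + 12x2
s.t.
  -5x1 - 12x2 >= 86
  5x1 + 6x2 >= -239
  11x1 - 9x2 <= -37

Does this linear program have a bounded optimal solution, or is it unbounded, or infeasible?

bounded optimum

Corner points and W = -x1 + 12x2:
  (-392/5, 51/2) → W = 1922/5
  (-406/59, -761/177) → W = -2638/59
  (-791/37, -2444/111) → W = -8985/37
The feasible region has finitely many vertices and no improving ray; the minimum is -8985/37 at (-791/37, -2444/111).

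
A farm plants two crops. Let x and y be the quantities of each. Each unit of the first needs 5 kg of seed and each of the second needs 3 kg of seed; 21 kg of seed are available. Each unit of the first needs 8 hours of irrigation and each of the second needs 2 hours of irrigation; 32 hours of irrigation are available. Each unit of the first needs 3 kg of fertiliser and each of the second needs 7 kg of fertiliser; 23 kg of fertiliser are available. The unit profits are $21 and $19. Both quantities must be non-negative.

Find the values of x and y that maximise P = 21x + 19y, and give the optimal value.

x = 3, y = 2, maximum P = 101

Feasible corners and P = 21x + 19y:
  (0, 0) → P = 0
  (0, 23/7) → P = 437/7
  (4, 0) → P = 84
  (27/7, 4/7) → P = 643/7
  (3, 2) → P = 101

The binding constraints are 5x + 3y = 21 and 3x + 7y = 23.
Solving simultaneously gives x = 3, y = 2.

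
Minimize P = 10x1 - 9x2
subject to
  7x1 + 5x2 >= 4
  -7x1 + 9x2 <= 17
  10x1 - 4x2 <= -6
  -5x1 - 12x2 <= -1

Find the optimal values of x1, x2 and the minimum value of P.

Corner points and P = 10x1 - 9x2:
  (-1/2, 3/2) → P = -37/2
  (-7/39, 41/39) → P = -439/39
  (7/31, 64/31) → P = -506/31

x1 = -1/2, x2 = 3/2, minimum P = -37/2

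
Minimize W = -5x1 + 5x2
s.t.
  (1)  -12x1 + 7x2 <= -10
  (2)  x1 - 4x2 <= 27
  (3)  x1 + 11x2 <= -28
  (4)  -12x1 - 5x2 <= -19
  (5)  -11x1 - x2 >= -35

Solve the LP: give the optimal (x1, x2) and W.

Extreme points and W = -5x1 + 5x2:
  (349/127, -355/127) → W = -3520/127
  (413/120, -343/120) → W = -63/2
  (156/43, -211/43) → W = -1835/43

x1 = 156/43, x2 = -211/43, minimum W = -1835/43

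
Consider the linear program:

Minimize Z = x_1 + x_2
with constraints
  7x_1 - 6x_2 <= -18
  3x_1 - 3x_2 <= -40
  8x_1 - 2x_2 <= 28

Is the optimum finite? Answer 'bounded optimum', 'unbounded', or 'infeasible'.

From the feasible point (82/9, 202/9), moving in the direction (-3, -3) keeps every constraint satisfied while Z decreases without bound.

unbounded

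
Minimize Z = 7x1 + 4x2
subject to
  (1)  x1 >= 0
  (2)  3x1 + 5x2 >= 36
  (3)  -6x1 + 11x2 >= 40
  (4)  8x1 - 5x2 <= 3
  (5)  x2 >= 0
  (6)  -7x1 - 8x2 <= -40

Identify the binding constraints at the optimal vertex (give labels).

(1) and (2)

Feasible corners and Z = 7x1 + 4x2:
  (0, 36/5) → Z = 144/5
  (28/9, 16/3) → Z = 388/9
  (233/58, 169/29) → Z = 2983/58
The feasible region is unbounded (it extends along (0, 1), (5, 8)), but Z strictly increases along every unbounded feasible direction, so there is no improving ray and the minimum is attained at a vertex.

The minimum is at (0, 36/5). Substituting into each constraint, equality holds for (1) and (2); the remaining constraints have slack.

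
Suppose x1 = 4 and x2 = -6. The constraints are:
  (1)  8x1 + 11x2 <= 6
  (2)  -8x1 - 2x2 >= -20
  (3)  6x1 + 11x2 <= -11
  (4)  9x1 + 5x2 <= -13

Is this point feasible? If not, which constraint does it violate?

Constraint (4): 9x1 + 5x2 = 6, which is not ≤ -13. All other constraints are satisfied.

not feasible — violates (4)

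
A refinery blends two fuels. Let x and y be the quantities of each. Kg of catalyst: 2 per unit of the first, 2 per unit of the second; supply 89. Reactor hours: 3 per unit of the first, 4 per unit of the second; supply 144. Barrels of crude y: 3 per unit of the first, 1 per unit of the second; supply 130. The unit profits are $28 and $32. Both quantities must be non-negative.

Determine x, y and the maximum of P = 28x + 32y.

The binding constraints are 2x + 2y = 89 and 3x + 4y = 144.
Solving simultaneously gives x = 34, y = 21/2.

x = 34, y = 21/2, maximum P = 1288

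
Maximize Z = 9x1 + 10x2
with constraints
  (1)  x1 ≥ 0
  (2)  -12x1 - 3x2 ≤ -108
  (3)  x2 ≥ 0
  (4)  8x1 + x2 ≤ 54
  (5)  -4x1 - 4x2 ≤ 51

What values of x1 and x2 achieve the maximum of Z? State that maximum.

Vertices and Z = 9x1 + 10x2:
  (0, 36) → Z = 360
  (0, 54) → Z = 540
  (9/2, 18) → Z = 441/2

The optimum lies where x1 = 0 and 8x1 + x2 = 54.
Solving simultaneously gives x1 = 0, x2 = 54.

x1 = 0, x2 = 54, maximum Z = 540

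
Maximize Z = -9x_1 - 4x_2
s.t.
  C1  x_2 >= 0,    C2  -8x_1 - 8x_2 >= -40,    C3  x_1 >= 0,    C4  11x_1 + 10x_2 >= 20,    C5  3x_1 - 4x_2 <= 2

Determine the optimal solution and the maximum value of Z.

Vertices and Z = -9x_1 - 4x_2:
  (0, 5) → Z = -20
  (22/7, 13/7) → Z = -250/7
  (0, 2) → Z = -8
  (50/37, 19/37) → Z = -526/37

At the optimal vertex, x_1 = 0 and 11x_1 + 10x_2 = 20.
Solving simultaneously gives x_1 = 0, x_2 = 2.

x_1 = 0, x_2 = 2, maximum Z = -8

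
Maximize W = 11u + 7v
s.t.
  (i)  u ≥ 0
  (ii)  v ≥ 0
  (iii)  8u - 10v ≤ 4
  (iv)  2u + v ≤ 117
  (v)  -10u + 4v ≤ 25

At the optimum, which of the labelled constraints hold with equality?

(iv) and (v)

Vertices and W = 11u + 7v:
  (0, 0) → W = 0
  (0, 25/4) → W = 175/4
  (1/2, 0) → W = 11/2
  (587/14, 232/7) → W = 9705/14
  (443/18, 610/9) → W = 4471/6

The maximum is at (443/18, 610/9). Substituting into each constraint, equality holds for (iv) and (v); the remaining constraints have slack.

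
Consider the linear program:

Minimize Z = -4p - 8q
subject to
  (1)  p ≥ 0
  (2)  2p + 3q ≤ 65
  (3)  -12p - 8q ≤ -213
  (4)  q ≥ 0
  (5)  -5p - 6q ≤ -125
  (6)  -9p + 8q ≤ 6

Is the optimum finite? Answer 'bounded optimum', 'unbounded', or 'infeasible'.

Extreme points and Z = -4p - 8q:
  (65/2, 0) → Z = -130
  (502/43, 597/43) → Z = -6784/43
  (25, 0) → Z = -100
  (482/47, 1155/94) → Z = -6548/47
The feasible region has finitely many vertices and no improving ray; the minimum is -6784/43 at (502/43, 597/43).

bounded optimum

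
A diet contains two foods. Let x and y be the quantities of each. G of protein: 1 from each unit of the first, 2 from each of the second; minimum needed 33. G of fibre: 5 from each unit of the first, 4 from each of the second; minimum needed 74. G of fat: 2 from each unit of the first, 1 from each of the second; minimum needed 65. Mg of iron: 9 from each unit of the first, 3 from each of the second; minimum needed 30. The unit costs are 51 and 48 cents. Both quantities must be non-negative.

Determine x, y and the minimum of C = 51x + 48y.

x = 97/3, y = 1/3, minimum C = 1665

Vertices and C = 51x + 48y:
  (0, 65) → C = 3120
  (33, 0) → C = 1683
  (97/3, 1/3) → C = 1665
The feasible region is unbounded (it extends along (0, 1), (1, 0)), but C strictly increases along every unbounded feasible direction, so there is no improving ray and the minimum is attained at a vertex.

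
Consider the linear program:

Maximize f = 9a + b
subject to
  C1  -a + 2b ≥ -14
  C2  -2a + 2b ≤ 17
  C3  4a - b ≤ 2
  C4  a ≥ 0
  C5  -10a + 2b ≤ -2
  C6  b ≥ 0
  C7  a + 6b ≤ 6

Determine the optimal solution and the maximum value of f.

Vertices and f = 9a + b:
  (1/2, 0) → f = 9/2
  (18/25, 22/25) → f = 184/25
  (1/5, 0) → f = 9/5
  (12/31, 29/31) → f = 137/31

a = 18/25, b = 22/25, maximum f = 184/25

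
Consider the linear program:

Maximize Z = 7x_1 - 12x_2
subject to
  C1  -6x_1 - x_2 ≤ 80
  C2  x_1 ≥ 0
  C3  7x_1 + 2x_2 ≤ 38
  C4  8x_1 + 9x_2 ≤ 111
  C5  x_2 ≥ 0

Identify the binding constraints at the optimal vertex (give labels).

Vertices and Z = 7x_1 - 12x_2:
  (0, 37/3) → Z = -148
  (0, 0) → Z = 0
  (120/47, 473/47) → Z = -4836/47
  (38/7, 0) → Z = 38

The maximum is at (38/7, 0). Substituting into each constraint, equality holds for C3 and C5; the remaining constraints have slack.

C3 and C5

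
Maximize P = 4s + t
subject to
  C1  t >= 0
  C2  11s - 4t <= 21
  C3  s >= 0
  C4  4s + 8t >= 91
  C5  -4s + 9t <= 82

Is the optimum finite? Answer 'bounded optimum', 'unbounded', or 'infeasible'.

bounded optimum

Extreme points and P = 4s + t:
  (133/26, 917/104) → P = 3045/104
  (517/83, 986/83) → P = 3054/83
  (163/68, 173/17) → P = 336/17
The feasible region has finitely many vertices and no improving ray; the maximum is 3054/83 at (517/83, 986/83).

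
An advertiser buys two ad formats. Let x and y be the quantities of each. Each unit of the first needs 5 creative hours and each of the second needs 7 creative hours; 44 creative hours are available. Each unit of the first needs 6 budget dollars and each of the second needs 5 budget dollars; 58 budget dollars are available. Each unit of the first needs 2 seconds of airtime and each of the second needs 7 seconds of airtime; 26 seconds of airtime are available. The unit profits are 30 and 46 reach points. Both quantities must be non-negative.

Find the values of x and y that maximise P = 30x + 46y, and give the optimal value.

x = 6, y = 2, maximum P = 272

The binding constraints are 5x + 7y = 44 and 2x + 7y = 26.
Solving simultaneously gives x = 6, y = 2.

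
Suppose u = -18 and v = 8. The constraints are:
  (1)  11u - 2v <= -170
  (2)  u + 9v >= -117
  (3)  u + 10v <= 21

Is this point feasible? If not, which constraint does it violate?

Constraint (3): u + 10v = 62, which is not ≤ 21. All other constraints are satisfied.

not feasible — violates (3)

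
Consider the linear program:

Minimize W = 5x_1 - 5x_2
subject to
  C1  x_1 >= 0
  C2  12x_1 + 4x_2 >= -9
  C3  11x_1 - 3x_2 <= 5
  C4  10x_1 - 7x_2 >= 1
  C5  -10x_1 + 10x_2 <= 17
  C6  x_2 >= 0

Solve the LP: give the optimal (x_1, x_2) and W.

x_1 = 32/47, x_2 = 39/47, minimum W = -35/47

Vertices and W = 5x_1 - 5x_2:
  (32/47, 39/47) → W = -35/47
  (5/11, 0) → W = 25/11
  (1/10, 0) → W = 1/2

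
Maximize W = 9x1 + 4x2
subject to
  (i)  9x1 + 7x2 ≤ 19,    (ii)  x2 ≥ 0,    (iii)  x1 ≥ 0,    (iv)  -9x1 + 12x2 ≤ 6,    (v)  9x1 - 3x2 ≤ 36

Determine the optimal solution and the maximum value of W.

x1 = 19/9, x2 = 0, maximum W = 19

Vertices and W = 9x1 + 4x2:
  (19/9, 0) → W = 19
  (62/57, 25/19) → W = 286/19
  (0, 0) → W = 0
  (0, 1/2) → W = 2

The optimum lies where 9x1 + 7x2 = 19 and x2 = 0.
Solving simultaneously gives x1 = 19/9, x2 = 0.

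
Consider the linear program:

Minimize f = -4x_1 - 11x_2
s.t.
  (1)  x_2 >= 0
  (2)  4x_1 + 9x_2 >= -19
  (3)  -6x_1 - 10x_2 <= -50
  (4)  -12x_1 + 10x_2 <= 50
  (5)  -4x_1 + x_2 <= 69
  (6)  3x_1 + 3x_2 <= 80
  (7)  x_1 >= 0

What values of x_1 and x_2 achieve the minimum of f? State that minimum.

At the optimal vertex, -12x_1 + 10x_2 = 50 and 3x_1 + 3x_2 = 80.
Solving simultaneously gives x_1 = 325/33, x_2 = 185/11.

x_1 = 325/33, x_2 = 185/11, minimum f = -7405/33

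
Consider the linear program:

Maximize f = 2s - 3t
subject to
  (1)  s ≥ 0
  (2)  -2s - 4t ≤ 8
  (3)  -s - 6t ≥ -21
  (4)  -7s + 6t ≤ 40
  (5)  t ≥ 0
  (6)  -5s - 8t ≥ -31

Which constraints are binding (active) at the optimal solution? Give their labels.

(5) and (6)

Corner points and f = 2s - 3t:
  (0, 7/2) → f = -21/2
  (0, 0) → f = 0
  (9/11, 37/11) → f = -93/11
  (31/5, 0) → f = 62/5

The maximum is at (31/5, 0). Substituting into each constraint, equality holds for (5) and (6); the remaining constraints have slack.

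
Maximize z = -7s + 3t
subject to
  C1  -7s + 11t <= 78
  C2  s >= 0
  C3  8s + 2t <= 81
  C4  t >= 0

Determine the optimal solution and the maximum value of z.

s = 0, t = 78/11, maximum z = 234/11

Corner points and z = -7s + 3t:
  (0, 78/11) → z = 234/11
  (245/34, 397/34) → z = -262/17
  (0, 0) → z = 0
  (81/8, 0) → z = -567/8

The binding constraints are -7s + 11t = 78 and s = 0.
Solving simultaneously gives s = 0, t = 78/11.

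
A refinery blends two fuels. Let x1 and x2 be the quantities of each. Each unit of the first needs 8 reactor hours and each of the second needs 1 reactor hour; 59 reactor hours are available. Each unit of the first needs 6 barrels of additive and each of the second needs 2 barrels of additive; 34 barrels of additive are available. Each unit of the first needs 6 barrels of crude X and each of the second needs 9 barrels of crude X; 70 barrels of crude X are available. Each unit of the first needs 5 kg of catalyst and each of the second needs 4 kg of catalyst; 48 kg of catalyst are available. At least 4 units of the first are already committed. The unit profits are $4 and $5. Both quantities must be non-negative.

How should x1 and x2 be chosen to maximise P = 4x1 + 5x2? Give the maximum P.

Corner points and P = 4x1 + 5x2:
  (17/3, 0) → P = 68/3
  (4, 0) → P = 16
  (4, 5) → P = 41

The optimum lies where 6x1 + 2x2 = 34 and x1 = 4.
Solving simultaneously gives x1 = 4, x2 = 5.

x1 = 4, x2 = 5, maximum P = 41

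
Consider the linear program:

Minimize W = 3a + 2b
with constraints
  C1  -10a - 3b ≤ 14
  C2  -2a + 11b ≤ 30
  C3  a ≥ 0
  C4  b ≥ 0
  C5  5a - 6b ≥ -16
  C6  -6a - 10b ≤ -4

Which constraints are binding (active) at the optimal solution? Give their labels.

Vertices and W = 3a + 2b:
  (4/43, 118/43) → W = 248/43
  (0, 8/3) → W = 16/3
  (0, 2/5) → W = 4/5
  (2/3, 0) → W = 2
The feasible region is unbounded (it extends along (11, 2), (1, 0)), but W strictly increases along every unbounded feasible direction, so there is no improving ray and the minimum is attained at a vertex.

The minimum is at (0, 2/5). Substituting into each constraint, equality holds for C3 and C6; the remaining constraints have slack.

C3 and C6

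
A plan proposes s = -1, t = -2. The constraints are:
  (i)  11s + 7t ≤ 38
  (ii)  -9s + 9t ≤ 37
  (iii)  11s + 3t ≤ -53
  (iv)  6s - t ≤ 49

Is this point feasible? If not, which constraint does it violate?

Constraint (iii): 11s + 3t = -17, which is not ≤ -53. All other constraints are satisfied.

not feasible — violates (iii)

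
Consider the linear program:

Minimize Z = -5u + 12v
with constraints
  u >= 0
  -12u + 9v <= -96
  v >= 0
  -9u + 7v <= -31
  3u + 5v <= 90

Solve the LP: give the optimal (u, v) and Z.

Corner points and Z = -5u + 12v:
  (8, 0) → Z = -40
  (430/29, 264/29) → Z = 1018/29
  (30, 0) → Z = -150

At the optimal vertex, v = 0 and 3u + 5v = 90.
Solving simultaneously gives u = 30, v = 0.

u = 30, v = 0, minimum Z = -150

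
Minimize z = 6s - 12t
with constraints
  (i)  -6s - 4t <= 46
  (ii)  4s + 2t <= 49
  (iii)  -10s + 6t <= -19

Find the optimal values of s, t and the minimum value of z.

s = 83/11, t = 207/22, minimum z = -744/11

Feasible corners and z = 6s - 12t:
  (72, -239/2) → z = 1866
  (-50/19, -287/38) → z = 1422/19
  (83/11, 207/22) → z = -744/11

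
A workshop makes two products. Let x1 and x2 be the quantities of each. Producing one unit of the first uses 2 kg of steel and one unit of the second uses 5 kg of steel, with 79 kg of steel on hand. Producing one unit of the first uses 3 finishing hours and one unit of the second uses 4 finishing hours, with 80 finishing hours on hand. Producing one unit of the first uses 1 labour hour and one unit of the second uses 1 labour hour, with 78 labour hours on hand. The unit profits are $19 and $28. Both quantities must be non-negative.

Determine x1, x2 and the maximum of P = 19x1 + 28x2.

x1 = 12, x2 = 11, maximum P = 536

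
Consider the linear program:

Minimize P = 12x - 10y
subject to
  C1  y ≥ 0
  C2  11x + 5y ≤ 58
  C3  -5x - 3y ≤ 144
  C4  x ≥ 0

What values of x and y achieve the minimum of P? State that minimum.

Extreme points and P = 12x - 10y:
  (58/11, 0) → P = 696/11
  (0, 0) → P = 0
  (0, 58/5) → P = -116

x = 0, y = 58/5, minimum P = -116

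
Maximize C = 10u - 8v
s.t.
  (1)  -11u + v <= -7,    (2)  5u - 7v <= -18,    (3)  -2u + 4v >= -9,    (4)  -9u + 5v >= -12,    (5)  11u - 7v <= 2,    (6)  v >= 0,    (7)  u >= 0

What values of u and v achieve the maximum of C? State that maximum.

Vertices and C = 10u - 8v:
  (67/72, 233/72) → C = -199/12
  (10/3, 104/21) → C = -44/7
  (37/4, 57/4) → C = -43/2
The feasible region is unbounded (it extends along (1, 11), (5, 9)), but C strictly decreases along every unbounded feasible direction, so there is no improving ray and the maximum is attained at a vertex.

u = 10/3, v = 104/21, maximum C = -44/7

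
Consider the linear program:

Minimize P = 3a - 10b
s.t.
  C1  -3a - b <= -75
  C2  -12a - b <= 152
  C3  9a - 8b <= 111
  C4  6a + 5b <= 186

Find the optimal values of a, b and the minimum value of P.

a = 21, b = 12, minimum P = -57

Corner points and P = 3a - 10b:
  (237/11, 114/11) → P = -39
  (21, 12) → P = -57
  (681/31, 336/31) → P = -1317/31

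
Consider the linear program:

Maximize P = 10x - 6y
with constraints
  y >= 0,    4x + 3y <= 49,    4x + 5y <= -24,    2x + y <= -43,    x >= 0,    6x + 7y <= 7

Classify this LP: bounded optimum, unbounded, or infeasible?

infeasible

The boundaries y = 0 and 2x + y = -43 meet at (-43/2, 0), but that point violates x ≥ 0. Every candidate vertex is excluded by some other constraint, so the feasible region is empty.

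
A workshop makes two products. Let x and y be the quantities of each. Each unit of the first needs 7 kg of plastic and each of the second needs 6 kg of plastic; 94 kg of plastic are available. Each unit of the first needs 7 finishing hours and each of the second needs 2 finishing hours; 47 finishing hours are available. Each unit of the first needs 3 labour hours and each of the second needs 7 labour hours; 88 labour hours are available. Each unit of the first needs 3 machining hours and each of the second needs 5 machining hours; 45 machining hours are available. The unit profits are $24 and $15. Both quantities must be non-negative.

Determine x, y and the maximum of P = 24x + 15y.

Vertices and P = 24x + 15y:
  (0, 0) → P = 0
  (0, 9) → P = 135
  (47/7, 0) → P = 1128/7
  (5, 6) → P = 210

At the optimal vertex, 7x + 2y = 47 and 3x + 5y = 45.
Solving simultaneously gives x = 5, y = 6.

x = 5, y = 6, maximum P = 210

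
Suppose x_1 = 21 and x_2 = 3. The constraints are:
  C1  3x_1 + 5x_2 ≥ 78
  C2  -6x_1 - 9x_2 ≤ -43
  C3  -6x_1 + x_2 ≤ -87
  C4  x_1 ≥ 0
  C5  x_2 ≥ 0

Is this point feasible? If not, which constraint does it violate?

C1: 78 ≥ 78 ✓
C2: -153 ≤ -43 ✓
C3: -123 ≤ -87 ✓
C4: 21 ≥ 0 ✓
C5: 3 ≥ 0 ✓

feasible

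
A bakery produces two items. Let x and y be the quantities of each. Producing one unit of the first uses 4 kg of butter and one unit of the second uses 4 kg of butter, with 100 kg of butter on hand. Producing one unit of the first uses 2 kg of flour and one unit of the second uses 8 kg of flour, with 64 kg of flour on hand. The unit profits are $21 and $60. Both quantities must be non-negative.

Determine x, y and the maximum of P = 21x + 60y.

Extreme points and P = 21x + 60y:
  (0, 0) → P = 0
  (0, 8) → P = 480
  (25, 0) → P = 525
  (68/3, 7/3) → P = 616

The optimum lies where 4x + 4y = 100 and 2x + 8y = 64.
Solving simultaneously gives x = 68/3, y = 7/3.

x = 68/3, y = 7/3, maximum P = 616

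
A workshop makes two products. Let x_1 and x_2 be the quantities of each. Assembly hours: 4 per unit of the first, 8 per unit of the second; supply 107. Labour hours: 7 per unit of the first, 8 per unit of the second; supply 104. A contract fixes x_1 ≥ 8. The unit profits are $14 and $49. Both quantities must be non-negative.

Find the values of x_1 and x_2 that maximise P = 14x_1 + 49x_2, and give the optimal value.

x_1 = 8, x_2 = 6, maximum P = 406

The optimum lies where 7x_1 + 8x_2 = 104 and x_1 = 8.
Solving simultaneously gives x_1 = 8, x_2 = 6.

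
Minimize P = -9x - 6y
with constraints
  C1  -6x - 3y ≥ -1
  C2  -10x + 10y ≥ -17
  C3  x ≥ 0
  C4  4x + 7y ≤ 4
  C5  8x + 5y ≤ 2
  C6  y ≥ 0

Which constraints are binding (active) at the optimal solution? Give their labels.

Vertices and P = -9x - 6y:
  (0, 1/3) → P = -2
  (1/6, 0) → P = -3/2
  (0, 0) → P = 0

The minimum is at (0, 1/3). Substituting into each constraint, equality holds for C1 and C3; the remaining constraints have slack.

C1 and C3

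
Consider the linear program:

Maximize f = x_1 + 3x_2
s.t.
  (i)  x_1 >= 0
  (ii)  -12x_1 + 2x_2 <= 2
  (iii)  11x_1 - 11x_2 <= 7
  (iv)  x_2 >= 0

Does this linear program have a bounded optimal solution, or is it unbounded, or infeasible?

From the feasible point (0, 1), moving in the direction (2, 12) keeps every constraint satisfied while f increases without bound.

unbounded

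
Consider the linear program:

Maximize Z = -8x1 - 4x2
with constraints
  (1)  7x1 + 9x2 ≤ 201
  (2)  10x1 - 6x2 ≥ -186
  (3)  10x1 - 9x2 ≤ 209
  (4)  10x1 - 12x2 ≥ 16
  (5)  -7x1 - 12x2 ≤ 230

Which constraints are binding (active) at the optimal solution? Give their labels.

(4) and (5)

Corner points and Z = -8x1 - 4x2:
  (410/17, 547/153) → Z = -31708/153
  (426/29, 949/87) → Z = -14020/87
  (146/61, -3763/183) → Z = 11548/183
  (-214/17, -201/17) → Z = 148

The maximum is at (-214/17, -201/17). Substituting into each constraint, equality holds for (4) and (5); the remaining constraints have slack.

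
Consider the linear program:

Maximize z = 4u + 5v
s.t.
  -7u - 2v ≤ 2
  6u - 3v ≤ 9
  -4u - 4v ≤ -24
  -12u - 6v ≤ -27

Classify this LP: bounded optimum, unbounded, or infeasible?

unbounded

From the feasible point (-11/3, 71/6), moving in the direction (-2, 7) keeps every constraint satisfied while z increases without bound.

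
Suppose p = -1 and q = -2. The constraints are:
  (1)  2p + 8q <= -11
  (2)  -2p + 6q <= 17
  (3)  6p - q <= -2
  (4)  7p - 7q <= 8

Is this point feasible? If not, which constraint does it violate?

(1): -18 ≤ -11 ✓
(2): -10 ≤ 17 ✓
(3): -4 ≤ -2 ✓
(4): 7 ≤ 8 ✓

feasible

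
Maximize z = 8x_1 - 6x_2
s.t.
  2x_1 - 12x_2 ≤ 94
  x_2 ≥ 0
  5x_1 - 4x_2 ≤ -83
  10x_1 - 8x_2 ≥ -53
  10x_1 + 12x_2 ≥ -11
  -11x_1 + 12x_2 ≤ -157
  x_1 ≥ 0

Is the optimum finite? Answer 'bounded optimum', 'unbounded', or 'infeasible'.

Constraints 5x_1 - 4x_2 ≤ -83 and 10x_1 - 8x_2 ≥ -53 have parallel boundaries but demand opposite sides — no point can satisfy both, so the region is empty.

infeasible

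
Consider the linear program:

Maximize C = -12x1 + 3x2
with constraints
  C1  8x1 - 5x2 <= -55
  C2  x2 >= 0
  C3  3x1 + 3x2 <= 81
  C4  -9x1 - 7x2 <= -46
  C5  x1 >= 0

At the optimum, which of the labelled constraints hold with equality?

C3 and C5

Corner points and C = -12x1 + 3x2:
  (80/13, 271/13) → C = -147/13
  (0, 11) → C = 33
  (0, 27) → C = 81

The maximum is at (0, 27). Substituting into each constraint, equality holds for C3 and C5; the remaining constraints have slack.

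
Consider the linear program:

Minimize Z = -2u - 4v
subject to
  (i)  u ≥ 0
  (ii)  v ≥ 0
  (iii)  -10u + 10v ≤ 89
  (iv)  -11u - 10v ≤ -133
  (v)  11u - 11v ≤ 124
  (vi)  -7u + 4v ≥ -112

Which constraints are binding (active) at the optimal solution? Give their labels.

Corner points and Z = -2u - 4v:
  (44/21, 2309/210) → Z = -1686/35
  (246/5, 581/10) → Z = -1654/5
  (901/77, 3/7) → Z = -1934/77
  (736/33, 364/33) → Z = -976/11

The minimum is at (246/5, 581/10). Substituting into each constraint, equality holds for (iii) and (vi); the remaining constraints have slack.

(iii) and (vi)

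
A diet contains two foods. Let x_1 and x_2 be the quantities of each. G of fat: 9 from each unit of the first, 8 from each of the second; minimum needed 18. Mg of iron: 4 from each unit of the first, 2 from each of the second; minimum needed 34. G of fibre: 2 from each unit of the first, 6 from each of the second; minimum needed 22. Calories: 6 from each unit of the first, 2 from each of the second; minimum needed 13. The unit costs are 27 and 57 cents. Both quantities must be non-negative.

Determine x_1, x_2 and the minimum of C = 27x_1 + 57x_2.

Corner points and C = 27x_1 + 57x_2:
  (0, 17) → C = 969
  (11, 0) → C = 297
  (8, 1) → C = 273
The feasible region is unbounded (it extends along (0, 1), (1, 0)), but C strictly increases along every unbounded feasible direction, so there is no improving ray and the minimum is attained at a vertex.

The optimum lies where 4x_1 + 2x_2 = 34 and 2x_1 + 6x_2 = 22.
Solving simultaneously gives x_1 = 8, x_2 = 1.

x_1 = 8, x_2 = 1, minimum C = 273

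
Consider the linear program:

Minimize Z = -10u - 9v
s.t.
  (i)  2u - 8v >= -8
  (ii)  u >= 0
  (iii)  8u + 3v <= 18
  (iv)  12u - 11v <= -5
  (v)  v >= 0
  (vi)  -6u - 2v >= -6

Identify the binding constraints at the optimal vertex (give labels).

(i) and (vi)

Extreme points and Z = -10u - 9v:
  (0, 1) → Z = -9
  (8/13, 15/13) → Z = -215/13
  (0, 5/11) → Z = -45/11
  (28/45, 17/15) → Z = -739/45

The minimum is at (8/13, 15/13). Substituting into each constraint, equality holds for (i) and (vi); the remaining constraints have slack.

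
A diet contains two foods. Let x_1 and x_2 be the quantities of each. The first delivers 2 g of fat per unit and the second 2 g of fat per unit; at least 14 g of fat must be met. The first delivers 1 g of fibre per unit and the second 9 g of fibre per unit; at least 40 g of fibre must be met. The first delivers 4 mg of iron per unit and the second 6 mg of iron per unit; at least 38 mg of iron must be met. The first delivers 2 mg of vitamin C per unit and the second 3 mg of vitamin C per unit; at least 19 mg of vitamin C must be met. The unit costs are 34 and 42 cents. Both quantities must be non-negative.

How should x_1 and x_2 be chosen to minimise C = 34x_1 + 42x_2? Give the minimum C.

Corner points and C = 34x_1 + 42x_2:
  (0, 7) → C = 294
  (40, 0) → C = 1360
  (2, 5) → C = 278
  (17/5, 61/15) → C = 1432/5
The feasible region is unbounded (it extends along (0, 1), (1, 0)), but C strictly increases along every unbounded feasible direction, so there is no improving ray and the minimum is attained at a vertex.

x_1 = 2, x_2 = 5, minimum C = 278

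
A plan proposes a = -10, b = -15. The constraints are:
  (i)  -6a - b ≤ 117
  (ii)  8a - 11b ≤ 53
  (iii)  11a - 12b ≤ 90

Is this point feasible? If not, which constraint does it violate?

Constraint (ii): 8a - 11b = 85, which is not ≤ 53. All other constraints are satisfied.

not feasible — violates (ii)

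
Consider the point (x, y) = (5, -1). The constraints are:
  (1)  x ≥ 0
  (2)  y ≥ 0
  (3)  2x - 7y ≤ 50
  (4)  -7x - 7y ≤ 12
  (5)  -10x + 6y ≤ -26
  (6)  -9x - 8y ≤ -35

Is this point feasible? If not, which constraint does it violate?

Constraint (2): y = -1, which is not ≥ 0. All other constraints are satisfied.

not feasible — violates (2)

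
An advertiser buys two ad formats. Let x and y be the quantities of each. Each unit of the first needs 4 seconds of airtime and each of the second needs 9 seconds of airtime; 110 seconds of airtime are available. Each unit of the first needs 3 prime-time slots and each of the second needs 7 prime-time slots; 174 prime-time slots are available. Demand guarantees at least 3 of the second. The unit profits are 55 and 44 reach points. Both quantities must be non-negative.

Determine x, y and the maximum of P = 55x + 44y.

Extreme points and P = 55x + 44y:
  (0, 110/9) → P = 4840/9
  (0, 3) → P = 132
  (83/4, 3) → P = 5093/4

The optimum lies where 4x + 9y = 110 and y = 3.
Solving simultaneously gives x = 83/4, y = 3.

x = 83/4, y = 3, maximum P = 5093/4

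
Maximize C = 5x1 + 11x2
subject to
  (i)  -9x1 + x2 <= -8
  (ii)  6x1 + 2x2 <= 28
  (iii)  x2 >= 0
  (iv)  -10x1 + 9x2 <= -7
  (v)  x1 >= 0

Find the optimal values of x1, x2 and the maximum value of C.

x1 = 133/37, x2 = 119/37, maximum C = 1974/37

Corner points and C = 5x1 + 11x2:
  (8/9, 0) → C = 40/9
  (65/71, 17/71) → C = 512/71
  (14/3, 0) → C = 70/3
  (133/37, 119/37) → C = 1974/37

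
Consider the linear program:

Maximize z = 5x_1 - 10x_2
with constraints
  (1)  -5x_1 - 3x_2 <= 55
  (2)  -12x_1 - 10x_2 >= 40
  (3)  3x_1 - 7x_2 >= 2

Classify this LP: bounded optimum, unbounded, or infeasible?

unbounded

From the feasible point (-379/44, -175/44), moving in the direction (3, -5) keeps every constraint satisfied while z increases without bound.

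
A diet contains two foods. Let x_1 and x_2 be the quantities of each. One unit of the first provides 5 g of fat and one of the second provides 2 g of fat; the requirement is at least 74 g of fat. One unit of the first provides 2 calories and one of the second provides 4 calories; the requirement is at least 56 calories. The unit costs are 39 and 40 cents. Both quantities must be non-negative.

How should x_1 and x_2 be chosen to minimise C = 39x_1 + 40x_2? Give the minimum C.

Corner points and C = 39x_1 + 40x_2:
  (0, 37) → C = 1480
  (28, 0) → C = 1092
  (23/2, 33/4) → C = 1557/2
The feasible region is unbounded (it extends along (0, 1), (1, 0)), but C strictly increases along every unbounded feasible direction, so there is no improving ray and the minimum is attained at a vertex.

The binding constraints are 5x_1 + 2x_2 = 74 and 2x_1 + 4x_2 = 56.
Solving simultaneously gives x_1 = 23/2, x_2 = 33/4.

x_1 = 23/2, x_2 = 33/4, minimum C = 1557/2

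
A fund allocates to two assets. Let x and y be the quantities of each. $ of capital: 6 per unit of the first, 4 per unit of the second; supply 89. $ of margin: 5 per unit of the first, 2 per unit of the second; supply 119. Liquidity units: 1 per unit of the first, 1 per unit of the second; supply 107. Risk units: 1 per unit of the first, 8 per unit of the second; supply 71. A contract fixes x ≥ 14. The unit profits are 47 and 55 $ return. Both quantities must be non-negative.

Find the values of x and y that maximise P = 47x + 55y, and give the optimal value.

x = 14, y = 5/4, maximum P = 2907/4

Corner points and P = 47x + 55y:
  (89/6, 0) → P = 4183/6
  (14, 0) → P = 658
  (14, 5/4) → P = 2907/4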